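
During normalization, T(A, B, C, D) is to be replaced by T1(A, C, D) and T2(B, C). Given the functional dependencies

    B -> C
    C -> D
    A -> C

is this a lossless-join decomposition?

Common attributes: T1 ∩ T2 = {C}.
Closure of {C}: C → D applies, adding D. So (C)⁺ = {C, D}.
The closure contains neither all of T1 = {A, C, D} nor all of T2 = {B, C}, so the common attributes are not a superkey of either fragment. The join is lossy.

No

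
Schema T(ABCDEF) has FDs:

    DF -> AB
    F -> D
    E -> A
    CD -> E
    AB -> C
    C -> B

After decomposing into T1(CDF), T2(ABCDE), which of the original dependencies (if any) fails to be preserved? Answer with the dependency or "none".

none

DF → AB: restricted closure across fragments reaches AB.
F → D lies within T1.
E → A lies within T2.
CD → E lies within T2.
AB → C lies within T2.
C → B lies within T2.
Every dependency is enforceable on the fragments, so the decomposition is dependency-preserving.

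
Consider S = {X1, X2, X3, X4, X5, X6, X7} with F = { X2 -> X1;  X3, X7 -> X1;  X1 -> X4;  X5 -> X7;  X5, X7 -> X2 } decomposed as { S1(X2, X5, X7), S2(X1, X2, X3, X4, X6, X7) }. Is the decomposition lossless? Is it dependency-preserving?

Lossless test: (X2, X7)⁺ = {X1, X2, X4, X7}, which is a superkey of neither fragment — lossy.
Dependency preservation: every FD's attributes lie within a single fragment, so each can be enforced locally — preserved.

lossy but dependency-preserving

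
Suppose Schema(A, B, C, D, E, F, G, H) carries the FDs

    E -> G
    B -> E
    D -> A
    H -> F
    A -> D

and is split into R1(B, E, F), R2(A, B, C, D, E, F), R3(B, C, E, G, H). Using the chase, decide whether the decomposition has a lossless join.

No

Chase test. Columns are A, B, C, D, E, F, G, H; row i has aⱼ where attribute j ∈ Ri, else bᵢⱼ.
Initial tableau (one row per fragment):
  row 1: b11 a2 b13 b14 a5 a6 b17 b18
  row 2: a1 a2 a3 a4 a5 a6 b27 b28
  row 3: b31 a2 a3 b34 a5 b36 a7 a8
Rows 1 and 2 agree on E; apply E→G and equate their G entries.
Rows 1 and 3 agree on E; apply E→G and equate their G entries.
No row becomes fully distinguished — the join is lossy.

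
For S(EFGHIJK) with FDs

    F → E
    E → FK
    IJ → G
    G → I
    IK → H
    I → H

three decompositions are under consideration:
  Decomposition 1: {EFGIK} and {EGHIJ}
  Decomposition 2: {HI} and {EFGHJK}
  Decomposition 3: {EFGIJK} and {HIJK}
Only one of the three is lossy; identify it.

Decomposition 1: common = {EGI}, closure = {EFGHIK} → lossless.
Decomposition 2: common = {H}, closure = {H} → lossy.
Decomposition 3: common = {IJK}, closure = {GHIJK} → lossless.

Decomposition 2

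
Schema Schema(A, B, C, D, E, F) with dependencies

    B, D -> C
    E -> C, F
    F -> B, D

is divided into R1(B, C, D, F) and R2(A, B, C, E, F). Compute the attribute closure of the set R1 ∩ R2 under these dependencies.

B, C, D, F

R1 ∩ R2 = {B, C, F}.
F → B, D applies, adding D
Closure: {B, C, D, F}.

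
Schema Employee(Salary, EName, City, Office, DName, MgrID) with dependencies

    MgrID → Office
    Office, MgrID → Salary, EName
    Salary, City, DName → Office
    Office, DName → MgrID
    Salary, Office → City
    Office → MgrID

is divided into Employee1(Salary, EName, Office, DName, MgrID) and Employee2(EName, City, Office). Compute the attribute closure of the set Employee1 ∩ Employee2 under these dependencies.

Employee1 ∩ Employee2 = {EName, Office}.
Office → MgrID applies, adding MgrID
Office, MgrID → Salary, EName applies, adding Salary
Salary, Office → City applies, adding City
Closure: {Salary, EName, City, Office, MgrID}.

Salary, EName, City, Office, MgrID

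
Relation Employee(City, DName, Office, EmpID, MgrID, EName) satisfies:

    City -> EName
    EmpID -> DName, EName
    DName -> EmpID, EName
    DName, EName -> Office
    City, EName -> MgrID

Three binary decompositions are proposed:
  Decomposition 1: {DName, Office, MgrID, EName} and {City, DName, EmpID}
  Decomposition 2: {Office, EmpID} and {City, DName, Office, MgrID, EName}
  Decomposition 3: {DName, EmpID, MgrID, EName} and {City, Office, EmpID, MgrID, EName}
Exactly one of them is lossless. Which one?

Decomposition 1: common = {DName}, closure = {DName, Office, EmpID, EName} → lossy.
Decomposition 2: common = {Office}, closure = {Office} → lossy.
Decomposition 3: common = {EmpID, MgrID, EName}, closure = {DName, Office, EmpID, MgrID, EName} → lossless.

Decomposition 3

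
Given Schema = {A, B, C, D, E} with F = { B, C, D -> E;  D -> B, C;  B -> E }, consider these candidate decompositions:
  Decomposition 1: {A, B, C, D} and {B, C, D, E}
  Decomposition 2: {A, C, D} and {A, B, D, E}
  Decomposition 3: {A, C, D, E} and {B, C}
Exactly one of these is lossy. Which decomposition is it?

Decomposition 3

Decomposition 1: common = {B, C, D}, closure = {B, C, D, E} → lossless.
Decomposition 2: common = {A, D}, closure = {A, B, C, D, E} → lossless.
Decomposition 3: common = {C}, closure = {C} → lossy.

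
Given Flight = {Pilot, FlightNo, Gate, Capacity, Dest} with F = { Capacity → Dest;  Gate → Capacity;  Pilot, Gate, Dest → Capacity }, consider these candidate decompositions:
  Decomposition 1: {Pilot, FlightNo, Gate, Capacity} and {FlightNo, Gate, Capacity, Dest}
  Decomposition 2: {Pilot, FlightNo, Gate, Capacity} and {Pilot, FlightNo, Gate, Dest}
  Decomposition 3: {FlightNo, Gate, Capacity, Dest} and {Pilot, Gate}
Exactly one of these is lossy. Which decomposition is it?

Decomposition 3

Decomposition 1: common = {FlightNo, Gate, Capacity}, closure = {FlightNo, Gate, Capacity, Dest} → lossless.
Decomposition 2: common = {Pilot, FlightNo, Gate}, closure = {Pilot, FlightNo, Gate, Capacity, Dest} → lossless.
Decomposition 3: common = {Gate}, closure = {Gate, Capacity, Dest} → lossy.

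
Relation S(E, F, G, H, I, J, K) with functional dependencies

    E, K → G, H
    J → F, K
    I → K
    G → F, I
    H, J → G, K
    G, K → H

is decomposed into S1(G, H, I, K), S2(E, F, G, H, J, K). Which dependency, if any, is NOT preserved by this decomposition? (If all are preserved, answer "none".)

none

E, K → G, H lies within S2.
J → F, K lies within S2.
I → K lies within S1.
G → F, I: restricted closure across fragments reaches F, I.
H, J → G, K lies within S2.
G, K → H lies within S1.
Every dependency is enforceable on the fragments, so the decomposition is dependency-preserving.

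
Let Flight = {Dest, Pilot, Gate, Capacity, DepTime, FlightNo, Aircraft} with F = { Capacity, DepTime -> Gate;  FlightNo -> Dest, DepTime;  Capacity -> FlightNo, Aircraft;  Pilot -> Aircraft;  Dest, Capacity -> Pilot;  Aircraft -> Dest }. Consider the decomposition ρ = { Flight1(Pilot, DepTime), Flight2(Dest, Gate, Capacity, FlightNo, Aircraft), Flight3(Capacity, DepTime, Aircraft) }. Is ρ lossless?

No

Chase test. Columns are Dest, Pilot, Gate, Capacity, DepTime, FlightNo, Aircraft; row i has aⱼ where attribute j ∈ Flighti, else bᵢⱼ.
Initial tableau (one row per fragment):
  row 1: b11 a2 b13 b14 a5 b16 b17
  row 2: a1 b22 a3 a4 b25 a6 a7
  row 3: b31 b32 b33 a4 a5 b36 a7
Rows 2 and 3 agree on Capacity; apply Capacity→FlightNo, Aircraft and equate their FlightNo, Aircraft entries.
Rows 2 and 3 agree on Aircraft; apply Aircraft→Dest and equate their Dest entries.
Rows 2 and 3 agree on FlightNo; apply FlightNo→Dest, DepTime and equate their Dest, DepTime entries.
Rows 2 and 3 agree on Dest, Capacity; apply Dest, Capacity→Pilot and equate their Pilot entries.
Rows 2 and 3 agree on Capacity, DepTime; apply Capacity, DepTime→Gate and equate their Gate entries.
No row becomes fully distinguished — the join is lossy.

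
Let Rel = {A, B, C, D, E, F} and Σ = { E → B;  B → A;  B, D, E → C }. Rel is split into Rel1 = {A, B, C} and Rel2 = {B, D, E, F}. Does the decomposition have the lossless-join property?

Common attributes: Rel1 ∩ Rel2 = {B}.
Closure of {B}: B → A applies, adding A. So (B)⁺ = {A, B}.
The closure contains neither all of Rel1 = {A, B, C} nor all of Rel2 = {B, D, E, F}, so the common attributes are not a superkey of either fragment. The join is lossy.

No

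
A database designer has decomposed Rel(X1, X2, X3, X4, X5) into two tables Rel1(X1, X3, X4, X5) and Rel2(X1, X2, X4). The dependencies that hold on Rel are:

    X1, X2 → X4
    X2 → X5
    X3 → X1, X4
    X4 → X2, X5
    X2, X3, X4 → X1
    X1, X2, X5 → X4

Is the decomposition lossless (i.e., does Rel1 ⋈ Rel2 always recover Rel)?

Common attributes: Rel1 ∩ Rel2 = {X1, X4}.
Closure of {X1, X4}: X4 → X2, X5 applies, adding X2, X5. So (X1, X4)⁺ = {X1, X2, X4, X5}.
This closure contains every attribute of Rel2, so Rel1 ∩ Rel2 → Rel2. The join is lossless.

Yes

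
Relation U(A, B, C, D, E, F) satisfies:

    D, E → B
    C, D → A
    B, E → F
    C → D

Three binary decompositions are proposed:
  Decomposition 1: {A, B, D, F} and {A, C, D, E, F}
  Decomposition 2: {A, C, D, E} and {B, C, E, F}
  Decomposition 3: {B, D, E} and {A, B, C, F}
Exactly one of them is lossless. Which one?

Decomposition 2

Decomposition 1: common = {A, D, F}, closure = {A, D, F} → lossy.
Decomposition 2: common = {C, E}, closure = {A, B, C, D, E, F} → lossless.
Decomposition 3: common = {B}, closure = {B} → lossy.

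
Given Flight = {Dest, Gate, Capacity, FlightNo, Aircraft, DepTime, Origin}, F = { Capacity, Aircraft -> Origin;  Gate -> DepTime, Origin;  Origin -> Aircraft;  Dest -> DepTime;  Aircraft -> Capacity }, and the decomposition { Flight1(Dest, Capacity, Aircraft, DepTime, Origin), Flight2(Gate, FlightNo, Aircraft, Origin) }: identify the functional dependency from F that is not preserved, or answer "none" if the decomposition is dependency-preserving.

Gate -> DepTime, Origin

Check Gate → DepTime, Origin: no single fragment contains all of {Gate, DepTime, Origin}, and the restricted closure of {Gate} across the fragments never reaches {DepTime, Origin}.
Capacity, Aircraft → Origin is preserved.
Origin → Aircraft is preserved.
Dest → DepTime is preserved.
Aircraft → Capacity is preserved.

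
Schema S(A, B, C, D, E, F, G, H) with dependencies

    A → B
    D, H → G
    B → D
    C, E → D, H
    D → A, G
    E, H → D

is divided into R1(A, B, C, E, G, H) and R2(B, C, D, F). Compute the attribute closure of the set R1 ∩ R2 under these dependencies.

R1 ∩ R2 = {B, C}.
B → D applies, adding D
D → A, G applies, adding A, G
Closure: {A, B, C, D, G}.

A, B, C, D, G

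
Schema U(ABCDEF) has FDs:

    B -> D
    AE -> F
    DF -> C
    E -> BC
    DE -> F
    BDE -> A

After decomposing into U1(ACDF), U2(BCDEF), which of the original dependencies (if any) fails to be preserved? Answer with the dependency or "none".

Check BDE → A: no single fragment contains all of {ABDE}, and the restricted closure of {BDE} across the fragments never reaches {A}.
B → D is preserved.
AE → F is preserved.
DF → C is preserved.
E → BC is preserved.
DE → F is preserved.

BDE -> A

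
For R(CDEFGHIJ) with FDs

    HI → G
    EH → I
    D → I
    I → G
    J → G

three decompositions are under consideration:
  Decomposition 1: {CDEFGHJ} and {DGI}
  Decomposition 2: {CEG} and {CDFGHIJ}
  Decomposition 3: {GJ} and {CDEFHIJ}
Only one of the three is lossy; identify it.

Decomposition 1: common = {DG}, closure = {DGI} → lossless.
Decomposition 2: common = {CG}, closure = {CG} → lossy.
Decomposition 3: common = {J}, closure = {GJ} → lossless.

Decomposition 2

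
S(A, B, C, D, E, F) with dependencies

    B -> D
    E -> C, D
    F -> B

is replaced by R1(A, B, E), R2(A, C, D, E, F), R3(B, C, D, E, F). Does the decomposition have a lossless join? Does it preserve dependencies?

Lossless test (chase): Rows 1 and 3 agree on B; apply B→D and equate their D entries. Rows 1 and 2 agree on E; apply E→C, D and equate their C, D entries. Rows 2 and 3 agree on F; apply F→B and equate their B entries. Row 2 is now all distinguished symbols — the join is lossless.
Dependency preservation: every FD's attributes lie within a single fragment, so each can be enforced locally — preserved.

lossless and dependency-preserving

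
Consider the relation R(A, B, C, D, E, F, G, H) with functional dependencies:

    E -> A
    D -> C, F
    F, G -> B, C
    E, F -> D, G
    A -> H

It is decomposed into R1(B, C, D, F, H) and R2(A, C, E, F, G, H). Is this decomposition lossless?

Common attributes: R1 ∩ R2 = {C, F, H}.
No dependency enlarges {C, F, H}, so (C, F, H)⁺ = {C, F, H}.
The closure contains neither all of R1 = {B, C, D, F, H} nor all of R2 = {A, C, E, F, G, H}, so the common attributes are not a superkey of either fragment. The join is lossy.

No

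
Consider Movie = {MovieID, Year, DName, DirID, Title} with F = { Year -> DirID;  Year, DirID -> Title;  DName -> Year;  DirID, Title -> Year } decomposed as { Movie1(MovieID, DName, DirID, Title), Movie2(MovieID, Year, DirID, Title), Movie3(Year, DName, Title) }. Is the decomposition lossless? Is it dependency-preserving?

lossless and dependency-preserving

Lossless test (chase): Rows 2 and 3 agree on Year; apply Year→DirID and equate their DirID entries. Rows 1 and 3 agree on DName; apply DName→Year and equate their Year entries. Row 1 is now all distinguished symbols — the join is lossless.
Dependency preservation: every FD's attributes lie within a single fragment, so each can be enforced locally — preserved.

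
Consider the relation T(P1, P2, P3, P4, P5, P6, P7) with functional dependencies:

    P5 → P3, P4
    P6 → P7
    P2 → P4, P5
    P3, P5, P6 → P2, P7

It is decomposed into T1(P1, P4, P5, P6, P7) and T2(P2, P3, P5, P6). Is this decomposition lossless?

Common attributes: T1 ∩ T2 = {P5, P6}.
Closure of {P5, P6}: P5 → P3, P4 applies, adding P3, P4; P6 → P7 applies, adding P7; P3, P5, P6 → P2, P7 applies, adding P2. So (P5, P6)⁺ = {P2, P3, P4, P5, P6, P7}.
This closure contains every attribute of T2, so T1 ∩ T2 → T2. The join is lossless.

Yes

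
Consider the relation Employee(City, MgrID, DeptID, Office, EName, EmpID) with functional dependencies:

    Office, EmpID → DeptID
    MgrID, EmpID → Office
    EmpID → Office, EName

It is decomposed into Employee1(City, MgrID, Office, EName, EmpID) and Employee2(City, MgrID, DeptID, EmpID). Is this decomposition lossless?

Yes

Common attributes: Employee1 ∩ Employee2 = {City, MgrID, EmpID}.
Closure of {City, MgrID, EmpID}: MgrID, EmpID → Office applies, adding Office; EmpID → Office, EName applies, adding EName; Office, EmpID → DeptID applies, adding DeptID. So (City, MgrID, EmpID)⁺ = {City, MgrID, DeptID, Office, EName, EmpID}.
This closure contains every attribute of Employee1, so Employee1 ∩ Employee2 → Employee1. The join is lossless.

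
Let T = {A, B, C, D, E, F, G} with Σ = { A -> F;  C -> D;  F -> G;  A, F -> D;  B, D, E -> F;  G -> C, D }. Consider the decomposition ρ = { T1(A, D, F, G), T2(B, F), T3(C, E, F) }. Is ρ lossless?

Chase test. Columns are A, B, C, D, E, F, G; row i has aⱼ where attribute j ∈ Ti, else bᵢⱼ.
Initial tableau (one row per fragment):
  row 1: a1 b12 b13 a4 b15 a6 a7
  row 2: b21 a2 b23 b24 b25 a6 b27
  row 3: b31 b32 a3 b34 a5 a6 b37
Rows 1 and 2 agree on F; apply F→G and equate their G entries.
Rows 1 and 3 agree on F; apply F→G and equate their G entries.
Rows 1 and 2 agree on G; apply G→C, D and equate their C, D entries.
Rows 1 and 3 agree on G; apply G→C, D and equate their C, D entries.
No row becomes fully distinguished — the join is lossy.

No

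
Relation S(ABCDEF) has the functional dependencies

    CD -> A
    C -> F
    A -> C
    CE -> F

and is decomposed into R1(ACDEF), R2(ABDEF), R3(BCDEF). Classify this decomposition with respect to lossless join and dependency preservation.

lossless and dependency-preserving

Lossless test (chase): Rows 1 and 3 agree on CD; apply CD→A and equate their A entries. Rows 1 and 2 agree on A; apply A→C and equate their C entries. Row 2 is now all distinguished symbols — the join is lossless.
Dependency preservation: every FD's attributes lie within a single fragment, so each can be enforced locally — preserved.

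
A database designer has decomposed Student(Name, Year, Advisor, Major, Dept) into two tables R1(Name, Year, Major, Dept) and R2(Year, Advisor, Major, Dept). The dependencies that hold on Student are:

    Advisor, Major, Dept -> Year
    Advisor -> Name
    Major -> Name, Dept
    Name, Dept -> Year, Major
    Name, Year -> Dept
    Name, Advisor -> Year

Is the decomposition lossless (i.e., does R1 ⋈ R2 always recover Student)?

Common attributes: R1 ∩ R2 = {Year, Major, Dept}.
Closure of {Year, Major, Dept}: Major → Name, Dept applies, adding Name. So (Year, Major, Dept)⁺ = {Name, Year, Major, Dept}.
This closure contains every attribute of R1, so R1 ∩ R2 → R1. The join is lossless.

Yes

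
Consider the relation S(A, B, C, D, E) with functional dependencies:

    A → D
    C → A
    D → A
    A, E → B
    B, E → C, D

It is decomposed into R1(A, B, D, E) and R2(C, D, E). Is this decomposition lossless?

Common attributes: R1 ∩ R2 = {D, E}.
Closure of {D, E}: D → A applies, adding A; A, E → B applies, adding B; B, E → C, D applies, adding C. So (D, E)⁺ = {A, B, C, D, E}.
This closure contains every attribute of R1, so R1 ∩ R2 → R1. The join is lossless.

Yes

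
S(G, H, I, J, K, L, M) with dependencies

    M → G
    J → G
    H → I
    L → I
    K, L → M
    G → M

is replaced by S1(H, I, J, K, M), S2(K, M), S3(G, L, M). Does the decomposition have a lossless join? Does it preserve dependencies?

Lossless test (chase): Rows 1 and 2 agree on M; apply M→G and equate their G entries. Rows 1 and 3 agree on M; apply M→G and equate their G entries. No row becomes fully distinguished — the join is lossy.
Dependency preservation: the restricted closure of {L} across the fragments never reaches {I}, so L → I cannot be enforced without a join — not preserved.

lossy and not dependency-preserving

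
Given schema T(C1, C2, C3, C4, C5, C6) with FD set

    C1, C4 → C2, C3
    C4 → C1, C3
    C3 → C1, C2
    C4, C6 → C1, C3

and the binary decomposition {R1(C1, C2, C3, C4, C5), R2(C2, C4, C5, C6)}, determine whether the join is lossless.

Yes

Common attributes: R1 ∩ R2 = {C2, C4, C5}.
Closure of {C2, C4, C5}: C4 → C1, C3 applies, adding C1, C3. So (C2, C4, C5)⁺ = {C1, C2, C3, C4, C5}.
This closure contains every attribute of R1, so R1 ∩ R2 → R1. The join is lossless.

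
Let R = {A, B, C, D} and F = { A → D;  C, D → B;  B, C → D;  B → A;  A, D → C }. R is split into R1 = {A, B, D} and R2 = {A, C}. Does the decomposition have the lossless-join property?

Yes

Common attributes: R1 ∩ R2 = {A}.
Closure of {A}: A → D applies, adding D; A, D → C applies, adding C; C, D → B applies, adding B. So (A)⁺ = {A, B, C, D}.
This closure contains every attribute of R1, so R1 ∩ R2 → R1. The join is lossless.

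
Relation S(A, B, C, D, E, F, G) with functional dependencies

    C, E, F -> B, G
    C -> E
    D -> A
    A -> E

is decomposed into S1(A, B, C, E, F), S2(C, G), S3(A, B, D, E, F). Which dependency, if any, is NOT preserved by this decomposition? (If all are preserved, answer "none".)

Check C, E, F → B, G: no single fragment contains all of {B, C, E, F, G}, and the restricted closure of {C, E, F} across the fragments never reaches {B, G}.
C → E is preserved.
D → A is preserved.
A → E is preserved.

C, E, F -> B, G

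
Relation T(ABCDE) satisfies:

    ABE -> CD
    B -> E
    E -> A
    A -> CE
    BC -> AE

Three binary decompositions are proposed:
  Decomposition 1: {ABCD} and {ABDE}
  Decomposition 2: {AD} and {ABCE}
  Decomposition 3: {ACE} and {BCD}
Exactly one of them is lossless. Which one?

Decomposition 1: common = {ABD}, closure = {ABCDE} → lossless.
Decomposition 2: common = {A}, closure = {ACE} → lossy.
Decomposition 3: common = {C}, closure = {C} → lossy.

Decomposition 1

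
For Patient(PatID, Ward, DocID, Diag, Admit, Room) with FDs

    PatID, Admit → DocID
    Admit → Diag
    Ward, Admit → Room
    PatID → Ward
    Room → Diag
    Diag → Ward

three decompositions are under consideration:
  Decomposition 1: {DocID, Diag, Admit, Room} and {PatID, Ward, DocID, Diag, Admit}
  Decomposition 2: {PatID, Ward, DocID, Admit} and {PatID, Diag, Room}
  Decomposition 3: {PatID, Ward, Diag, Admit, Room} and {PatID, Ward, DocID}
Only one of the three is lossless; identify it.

Decomposition 1

Decomposition 1: common = {DocID, Diag, Admit}, closure = {Ward, DocID, Diag, Admit, Room} → lossless.
Decomposition 2: common = {PatID}, closure = {PatID, Ward} → lossy.
Decomposition 3: common = {PatID, Ward}, closure = {PatID, Ward} → lossy.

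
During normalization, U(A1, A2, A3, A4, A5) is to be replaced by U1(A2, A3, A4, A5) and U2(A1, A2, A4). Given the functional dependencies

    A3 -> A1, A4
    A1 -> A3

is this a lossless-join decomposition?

Common attributes: U1 ∩ U2 = {A2, A4}.
No dependency enlarges {A2, A4}, so (A2, A4)⁺ = {A2, A4}.
The closure contains neither all of U1 = {A2, A3, A4, A5} nor all of U2 = {A1, A2, A4}, so the common attributes are not a superkey of either fragment. The join is lossy.

No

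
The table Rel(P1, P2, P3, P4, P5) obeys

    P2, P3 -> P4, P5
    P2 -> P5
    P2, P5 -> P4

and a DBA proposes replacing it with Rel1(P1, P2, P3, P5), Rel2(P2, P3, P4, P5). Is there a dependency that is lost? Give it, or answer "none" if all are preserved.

P2, P3 → P4, P5 lies within Rel2.
P2 → P5 lies within Rel1.
P2, P5 → P4 lies within Rel2.
Every dependency is enforceable on the fragments, so the decomposition is dependency-preserving.

none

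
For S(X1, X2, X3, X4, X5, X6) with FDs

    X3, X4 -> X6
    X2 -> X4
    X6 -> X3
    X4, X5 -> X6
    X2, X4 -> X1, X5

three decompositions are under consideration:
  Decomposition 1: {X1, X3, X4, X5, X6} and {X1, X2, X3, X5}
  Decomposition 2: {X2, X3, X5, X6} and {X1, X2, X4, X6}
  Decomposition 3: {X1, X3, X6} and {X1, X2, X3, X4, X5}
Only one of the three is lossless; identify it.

Decomposition 2

Decomposition 1: common = {X1, X3, X5}, closure = {X1, X3, X5} → lossy.
Decomposition 2: common = {X2, X6}, closure = {X1, X2, X3, X4, X5, X6} → lossless.
Decomposition 3: common = {X1, X3}, closure = {X1, X3} → lossy.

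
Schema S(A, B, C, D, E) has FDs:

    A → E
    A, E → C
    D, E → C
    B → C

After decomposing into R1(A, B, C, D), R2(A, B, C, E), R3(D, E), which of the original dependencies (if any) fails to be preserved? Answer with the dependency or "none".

D, E → C

Check D, E → C: no single fragment contains all of {C, D, E}, and the restricted closure of {D, E} across the fragments never reaches {C}.
A → E is preserved.
A, E → C is preserved.
B → C is preserved.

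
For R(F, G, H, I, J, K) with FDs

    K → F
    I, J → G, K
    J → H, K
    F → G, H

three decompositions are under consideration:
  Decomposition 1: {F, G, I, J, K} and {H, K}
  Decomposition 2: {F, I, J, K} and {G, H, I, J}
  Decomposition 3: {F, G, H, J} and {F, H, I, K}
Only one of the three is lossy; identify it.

Decomposition 1: common = {K}, closure = {F, G, H, K} → lossless.
Decomposition 2: common = {I, J}, closure = {F, G, H, I, J, K} → lossless.
Decomposition 3: common = {F, H}, closure = {F, G, H} → lossy.

Decomposition 3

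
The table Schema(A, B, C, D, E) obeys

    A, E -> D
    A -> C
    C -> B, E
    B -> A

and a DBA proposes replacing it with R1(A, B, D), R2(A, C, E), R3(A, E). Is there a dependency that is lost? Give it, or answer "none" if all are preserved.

A, E → D: restricted closure across fragments reaches D.
A → C lies within R2.
C → B, E: restricted closure across fragments reaches B, E.
B → A lies within R1.
Every dependency is enforceable on the fragments, so the decomposition is dependency-preserving.

none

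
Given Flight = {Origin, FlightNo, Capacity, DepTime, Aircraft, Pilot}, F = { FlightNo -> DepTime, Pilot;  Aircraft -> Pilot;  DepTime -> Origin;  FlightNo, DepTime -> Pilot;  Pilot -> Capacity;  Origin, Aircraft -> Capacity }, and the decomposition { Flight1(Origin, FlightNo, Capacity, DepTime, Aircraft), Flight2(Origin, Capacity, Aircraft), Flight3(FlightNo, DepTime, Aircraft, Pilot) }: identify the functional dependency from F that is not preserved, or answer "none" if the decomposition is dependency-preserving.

Pilot -> Capacity

Check Pilot → Capacity: no single fragment contains all of {Capacity, Pilot}, and the restricted closure of {Pilot} across the fragments never reaches {Capacity}.
FlightNo → DepTime, Pilot is preserved.
Aircraft → Pilot is preserved.
DepTime → Origin is preserved.
FlightNo, DepTime → Pilot is preserved.
Origin, Aircraft → Capacity is preserved.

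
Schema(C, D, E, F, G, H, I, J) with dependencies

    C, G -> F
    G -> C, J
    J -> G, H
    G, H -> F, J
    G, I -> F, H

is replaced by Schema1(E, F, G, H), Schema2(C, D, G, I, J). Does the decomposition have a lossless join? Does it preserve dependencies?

Lossless test: (G)⁺ = {C, F, G, H, J}, which is a superkey of neither fragment — lossy.
Dependency preservation: C, G → F; J → G, H; G, H → F, J; G, I → F, H are not contained in any single fragment, but the restricted closure of each left-hand side across the fragments still reaches the right-hand side; the remaining FDs each lie inside some fragment. All dependencies are preserved.

lossy but dependency-preserving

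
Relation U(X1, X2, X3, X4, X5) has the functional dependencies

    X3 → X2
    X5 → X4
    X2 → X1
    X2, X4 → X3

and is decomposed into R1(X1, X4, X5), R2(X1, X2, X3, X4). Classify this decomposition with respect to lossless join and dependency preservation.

lossy but dependency-preserving

Lossless test: (X1, X4)⁺ = {X1, X4}, which is a superkey of neither fragment — lossy.
Dependency preservation: every FD's attributes lie within a single fragment, so each can be enforced locally — preserved.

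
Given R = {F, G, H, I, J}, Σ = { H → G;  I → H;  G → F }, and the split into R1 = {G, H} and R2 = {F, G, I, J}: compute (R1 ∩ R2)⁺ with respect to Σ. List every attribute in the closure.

F, G

R1 ∩ R2 = {G}.
G → F applies, adding F
Closure: {F, G}.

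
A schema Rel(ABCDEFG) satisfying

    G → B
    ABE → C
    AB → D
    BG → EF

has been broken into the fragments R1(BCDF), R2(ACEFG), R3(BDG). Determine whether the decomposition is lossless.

Chase test. Columns are ABCDEFG; row i has aⱼ where attribute j ∈ Ri, else bᵢⱼ.
Initial tableau (one row per fragment):
  row 1: b11 a2 a3 a4 b15 a6 b17
  row 2: a1 b22 a3 b24 a5 a6 a7
  row 3: b31 a2 b33 a4 b35 b36 a7
Rows 2 and 3 agree on G; apply G→B and equate their B entries.
Rows 2 and 3 agree on BG; apply BG→EF and equate their EF entries.
No row becomes fully distinguished — the join is lossy.

No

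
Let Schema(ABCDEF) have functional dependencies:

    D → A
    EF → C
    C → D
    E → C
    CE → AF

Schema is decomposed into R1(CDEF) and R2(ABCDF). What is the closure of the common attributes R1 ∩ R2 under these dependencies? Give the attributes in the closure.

R1 ∩ R2 = {CDF}.
D → A applies, adding A
Closure: {ACDF}.

ACDF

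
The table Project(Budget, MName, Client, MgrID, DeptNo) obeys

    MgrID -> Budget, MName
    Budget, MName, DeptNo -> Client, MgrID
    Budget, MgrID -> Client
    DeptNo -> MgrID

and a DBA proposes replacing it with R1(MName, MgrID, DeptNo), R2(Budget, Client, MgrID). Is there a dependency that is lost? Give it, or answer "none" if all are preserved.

none

MgrID → Budget, MName: restricted closure across fragments reaches Budget, MName.
Budget, MName, DeptNo → Client, MgrID: restricted closure across fragments reaches Client, MgrID.
Budget, MgrID → Client lies within R2.
DeptNo → MgrID lies within R1.
Every dependency is enforceable on the fragments, so the decomposition is dependency-preserving.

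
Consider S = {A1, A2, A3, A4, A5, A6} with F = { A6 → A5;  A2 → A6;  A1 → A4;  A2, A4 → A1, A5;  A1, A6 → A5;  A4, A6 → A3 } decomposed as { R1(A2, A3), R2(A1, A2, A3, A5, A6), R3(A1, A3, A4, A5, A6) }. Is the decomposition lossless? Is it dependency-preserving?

Lossless test (chase): Rows 1 and 2 agree on A2; apply A2→A6 and equate their A6 entries. Rows 2 and 3 agree on A1; apply A1→A4 and equate their A4 entries. Rows 1 and 2 agree on A6; apply A6→A5 and equate their A5 entries. Row 2 is now all distinguished symbols — the join is lossless.
Dependency preservation: the restricted closure of {A2, A4} across the fragments never reaches {A1, A5}, so A2, A4 → A1, A5 cannot be enforced without a join — not preserved.

lossless but not dependency-preserving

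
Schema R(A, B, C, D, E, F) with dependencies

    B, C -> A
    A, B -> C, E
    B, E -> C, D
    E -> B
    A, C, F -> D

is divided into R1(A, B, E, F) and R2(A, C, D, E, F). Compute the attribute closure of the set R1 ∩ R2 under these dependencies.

A, B, C, D, E, F

R1 ∩ R2 = {A, E, F}.
E → B applies, adding B
A, B → C, E applies, adding C
B, E → C, D applies, adding D
Closure: {A, B, C, D, E, F}.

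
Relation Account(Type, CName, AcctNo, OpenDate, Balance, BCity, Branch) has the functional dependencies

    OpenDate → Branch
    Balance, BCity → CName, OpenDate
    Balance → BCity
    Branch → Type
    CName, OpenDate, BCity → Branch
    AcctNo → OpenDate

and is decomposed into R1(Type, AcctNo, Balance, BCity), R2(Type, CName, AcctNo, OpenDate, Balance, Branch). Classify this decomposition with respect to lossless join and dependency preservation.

lossless and dependency-preserving

Lossless test: (Type, AcctNo, Balance)⁺ = {Type, CName, AcctNo, OpenDate, Balance, BCity, Branch}, which contains all of one fragment — lossless.
Dependency preservation: Balance, BCity → CName, OpenDate; CName, OpenDate, BCity → Branch are not contained in any single fragment, but the restricted closure of each left-hand side across the fragments still reaches the right-hand side; the remaining FDs each lie inside some fragment. All dependencies are preserved.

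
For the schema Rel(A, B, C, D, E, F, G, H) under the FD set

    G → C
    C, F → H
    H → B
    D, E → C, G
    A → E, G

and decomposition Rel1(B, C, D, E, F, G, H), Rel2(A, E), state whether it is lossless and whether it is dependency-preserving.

lossy and not dependency-preserving

Lossless test: (E)⁺ = {E}, which is a superkey of neither fragment — lossy.
Dependency preservation: the restricted closure of {A} across the fragments never reaches {E, G}, so A → E, G cannot be enforced without a join — not preserved.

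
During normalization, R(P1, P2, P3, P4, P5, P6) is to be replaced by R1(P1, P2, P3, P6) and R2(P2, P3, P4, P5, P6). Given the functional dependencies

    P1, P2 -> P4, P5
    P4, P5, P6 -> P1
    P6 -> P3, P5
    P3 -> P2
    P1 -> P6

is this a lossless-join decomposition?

No

Common attributes: R1 ∩ R2 = {P2, P3, P6}.
Closure of {P2, P3, P6}: P6 → P3, P5 applies, adding P5. So (P2, P3, P6)⁺ = {P2, P3, P5, P6}.
The closure contains neither all of R1 = {P1, P2, P3, P6} nor all of R2 = {P2, P3, P4, P5, P6}, so the common attributes are not a superkey of either fragment. The join is lossy.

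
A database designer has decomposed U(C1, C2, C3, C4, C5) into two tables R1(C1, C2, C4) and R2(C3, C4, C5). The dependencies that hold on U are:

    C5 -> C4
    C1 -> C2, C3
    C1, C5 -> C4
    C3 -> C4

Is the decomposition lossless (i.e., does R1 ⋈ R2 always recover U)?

Common attributes: R1 ∩ R2 = {C4}.
No dependency enlarges {C4}, so (C4)⁺ = {C4}.
The closure contains neither all of R1 = {C1, C2, C4} nor all of R2 = {C3, C4, C5}, so the common attributes are not a superkey of either fragment. The join is lossy.

No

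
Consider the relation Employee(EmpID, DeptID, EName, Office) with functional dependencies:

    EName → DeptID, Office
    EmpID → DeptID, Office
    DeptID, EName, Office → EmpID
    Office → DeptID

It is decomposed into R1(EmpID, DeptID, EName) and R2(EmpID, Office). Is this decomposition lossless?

Yes

Common attributes: R1 ∩ R2 = {EmpID}.
Closure of {EmpID}: EmpID → DeptID, Office applies, adding DeptID, Office. So (EmpID)⁺ = {EmpID, DeptID, Office}.
This closure contains every attribute of R2, so R1 ∩ R2 → R2. The join is lossless.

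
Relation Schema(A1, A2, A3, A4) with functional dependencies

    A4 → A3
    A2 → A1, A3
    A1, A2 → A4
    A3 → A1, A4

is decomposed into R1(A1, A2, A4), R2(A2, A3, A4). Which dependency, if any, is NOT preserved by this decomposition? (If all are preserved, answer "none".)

A4 → A3 lies within R2.
A2 → A1, A3: restricted closure across fragments reaches A1, A3.
A1, A2 → A4 lies within R1.
A3 → A1, A4: restricted closure across fragments reaches A1, A4.
Every dependency is enforceable on the fragments, so the decomposition is dependency-preserving.

none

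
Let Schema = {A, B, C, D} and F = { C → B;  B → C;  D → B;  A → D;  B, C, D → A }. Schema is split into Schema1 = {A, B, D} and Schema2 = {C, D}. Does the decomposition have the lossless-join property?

Common attributes: Schema1 ∩ Schema2 = {D}.
Closure of {D}: D → B applies, adding B; B → C applies, adding C; B, C, D → A applies, adding A. So (D)⁺ = {A, B, C, D}.
This closure contains every attribute of Schema1, so Schema1 ∩ Schema2 → Schema1. The join is lossless.

Yes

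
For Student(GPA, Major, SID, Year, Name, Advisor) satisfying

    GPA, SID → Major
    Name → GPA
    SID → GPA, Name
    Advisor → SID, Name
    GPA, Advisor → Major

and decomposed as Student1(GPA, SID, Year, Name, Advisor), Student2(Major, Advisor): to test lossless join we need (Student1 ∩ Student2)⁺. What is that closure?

GPA, Major, SID, Name, Advisor

Student1 ∩ Student2 = {Advisor}.
Advisor → SID, Name applies, adding SID, Name
Name → GPA applies, adding GPA
GPA, Advisor → Major applies, adding Major
Closure: {GPA, Major, SID, Name, Advisor}.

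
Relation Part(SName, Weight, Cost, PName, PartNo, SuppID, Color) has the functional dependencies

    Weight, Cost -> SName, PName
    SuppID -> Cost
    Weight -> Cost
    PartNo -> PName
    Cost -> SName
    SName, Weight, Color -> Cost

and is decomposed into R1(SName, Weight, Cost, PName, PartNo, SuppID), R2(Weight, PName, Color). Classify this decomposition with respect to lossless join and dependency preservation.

lossy but dependency-preserving

Lossless test: (Weight, PName)⁺ = {SName, Weight, Cost, PName}, which is a superkey of neither fragment — lossy.
Dependency preservation: SName, Weight, Color → Cost is not contained in any single fragment, but the restricted closure of its left-hand side across the fragments still reaches the right-hand side; the remaining FDs each lie inside some fragment. All dependencies are preserved.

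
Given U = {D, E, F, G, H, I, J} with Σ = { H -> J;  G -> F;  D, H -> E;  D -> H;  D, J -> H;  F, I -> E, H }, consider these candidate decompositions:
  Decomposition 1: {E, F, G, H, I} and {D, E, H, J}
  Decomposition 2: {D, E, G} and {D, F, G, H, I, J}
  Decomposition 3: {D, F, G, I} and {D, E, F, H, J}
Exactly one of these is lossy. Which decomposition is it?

Decomposition 1

Decomposition 1: common = {E, H}, closure = {E, H, J} → lossy.
Decomposition 2: common = {D, G}, closure = {D, E, F, G, H, J} → lossless.
Decomposition 3: common = {D, F}, closure = {D, E, F, H, J} → lossless.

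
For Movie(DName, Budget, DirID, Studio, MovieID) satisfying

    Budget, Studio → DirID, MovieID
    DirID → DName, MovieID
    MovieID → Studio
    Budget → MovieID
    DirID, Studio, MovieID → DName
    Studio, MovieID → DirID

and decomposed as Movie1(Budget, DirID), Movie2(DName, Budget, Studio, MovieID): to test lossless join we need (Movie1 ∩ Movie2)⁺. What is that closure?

DName, Budget, DirID, Studio, MovieID

Movie1 ∩ Movie2 = {Budget}.
Budget → MovieID applies, adding MovieID
MovieID → Studio applies, adding Studio
Studio, MovieID → DirID applies, adding DirID
DirID → DName, MovieID applies, adding DName
Closure: {DName, Budget, DirID, Studio, MovieID}.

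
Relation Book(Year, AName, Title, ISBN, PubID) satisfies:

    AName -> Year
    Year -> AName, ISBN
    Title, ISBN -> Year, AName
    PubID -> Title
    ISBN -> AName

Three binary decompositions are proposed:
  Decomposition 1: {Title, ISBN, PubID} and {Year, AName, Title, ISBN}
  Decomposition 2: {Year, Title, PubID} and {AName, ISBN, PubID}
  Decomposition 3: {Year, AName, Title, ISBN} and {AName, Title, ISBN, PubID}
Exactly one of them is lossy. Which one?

Decomposition 1: common = {Title, ISBN}, closure = {Year, AName, Title, ISBN} → lossless.
Decomposition 2: common = {PubID}, closure = {Title, PubID} → lossy.
Decomposition 3: common = {AName, Title, ISBN}, closure = {Year, AName, Title, ISBN} → lossless.

Decomposition 2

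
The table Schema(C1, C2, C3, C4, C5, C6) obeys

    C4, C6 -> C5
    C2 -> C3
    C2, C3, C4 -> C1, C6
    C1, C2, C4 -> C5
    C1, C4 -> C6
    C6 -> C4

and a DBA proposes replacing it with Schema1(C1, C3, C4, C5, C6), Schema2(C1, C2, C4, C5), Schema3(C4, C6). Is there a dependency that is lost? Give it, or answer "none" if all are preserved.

Check C2 → C3: no single fragment contains all of {C2, C3}, and the restricted closure of {C2} across the fragments never reaches {C3}.
C4, C6 → C5 is preserved.
C2, C3, C4 → C1, C6 is preserved.
C1, C2, C4 → C5 is preserved.
C1, C4 → C6 is preserved.
C6 → C4 is preserved.

C2 -> C3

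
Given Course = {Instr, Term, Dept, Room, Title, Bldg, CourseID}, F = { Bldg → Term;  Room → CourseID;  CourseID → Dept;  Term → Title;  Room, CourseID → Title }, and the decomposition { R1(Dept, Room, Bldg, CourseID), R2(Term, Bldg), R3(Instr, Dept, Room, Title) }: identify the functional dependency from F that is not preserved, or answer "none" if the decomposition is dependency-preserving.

Term → Title

Check Term → Title: no single fragment contains all of {Term, Title}, and the restricted closure of {Term} across the fragments never reaches {Title}.
Bldg → Term is preserved.
Room → CourseID is preserved.
CourseID → Dept is preserved.
Room, CourseID → Title is preserved.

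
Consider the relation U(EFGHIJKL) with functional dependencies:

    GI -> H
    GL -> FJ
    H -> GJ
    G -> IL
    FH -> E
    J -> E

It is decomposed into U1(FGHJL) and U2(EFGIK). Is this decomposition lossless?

Yes

Common attributes: U1 ∩ U2 = {FG}.
Closure of {FG}: G → IL applies, adding IL; GI → H applies, adding H; GL → FJ applies, adding J; FH → E applies, adding E. So (FG)⁺ = {EFGHIJL}.
This closure contains every attribute of U1, so U1 ∩ U2 → U1. The join is lossless.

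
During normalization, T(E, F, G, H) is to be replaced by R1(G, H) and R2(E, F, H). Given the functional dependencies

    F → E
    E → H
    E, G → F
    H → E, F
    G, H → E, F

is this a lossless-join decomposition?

Yes

Common attributes: R1 ∩ R2 = {H}.
Closure of {H}: H → E, F applies, adding E, F. So (H)⁺ = {E, F, H}.
This closure contains every attribute of R2, so R1 ∩ R2 → R2. The join is lossless.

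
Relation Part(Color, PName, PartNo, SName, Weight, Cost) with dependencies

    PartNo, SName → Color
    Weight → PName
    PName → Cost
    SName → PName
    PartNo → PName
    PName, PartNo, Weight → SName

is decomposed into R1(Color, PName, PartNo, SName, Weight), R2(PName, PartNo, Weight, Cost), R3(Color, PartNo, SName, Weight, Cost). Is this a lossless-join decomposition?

Chase test. Columns are Color, PName, PartNo, SName, Weight, Cost; row i has aⱼ where attribute j ∈ Ri, else bᵢⱼ.
Initial tableau (one row per fragment):
  row 1: a1 a2 a3 a4 a5 b16
  row 2: b21 a2 a3 b24 a5 a6
  row 3: a1 b32 a3 a4 a5 a6
Rows 1 and 3 agree on Weight; apply Weight→PName and equate their PName entries.
Rows 1 and 2 agree on PName; apply PName→Cost and equate their Cost entries.
Rows 1 and 2 agree on PName, PartNo, Weight; apply PName, PartNo, Weight→SName and equate their SName entries.
Rows 1 and 2 agree on PartNo, SName; apply PartNo, SName→Color and equate their Color entries.
Row 1 is now all distinguished symbols — the join is lossless.

Yes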